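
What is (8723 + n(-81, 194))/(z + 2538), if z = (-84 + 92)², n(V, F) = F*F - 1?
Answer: 23179/1301 ≈ 17.816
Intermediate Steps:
n(V, F) = -1 + F² (n(V, F) = F² - 1 = -1 + F²)
z = 64 (z = 8² = 64)
(8723 + n(-81, 194))/(z + 2538) = (8723 + (-1 + 194²))/(64 + 2538) = (8723 + (-1 + 37636))/2602 = (8723 + 37635)*(1/2602) = 46358*(1/2602) = 23179/1301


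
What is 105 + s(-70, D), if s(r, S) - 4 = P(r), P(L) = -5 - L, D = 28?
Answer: 174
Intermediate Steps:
s(r, S) = -1 - r (s(r, S) = 4 + (-5 - r) = -1 - r)
105 + s(-70, D) = 105 + (-1 - 1*(-70)) = 105 + (-1 + 70) = 105 + 69 = 174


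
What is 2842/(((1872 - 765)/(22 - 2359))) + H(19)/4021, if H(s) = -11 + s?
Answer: -217125886/36189 ≈ -5999.8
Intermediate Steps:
2842/(((1872 - 765)/(22 - 2359))) + H(19)/4021 = 2842/(((1872 - 765)/(22 - 2359))) + (-11 + 19)/4021 = 2842/((1107/(-2337))) + 8*(1/4021) = 2842/((1107*(-1/2337))) + 8/4021 = 2842/(-9/19) + 8/4021 = 2842*(-19/9) + 8/4021 = -53998/9 + 8/4021 = -217125886/36189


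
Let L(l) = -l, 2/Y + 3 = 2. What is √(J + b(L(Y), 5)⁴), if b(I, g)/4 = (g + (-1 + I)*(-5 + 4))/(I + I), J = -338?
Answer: I*√82 ≈ 9.0554*I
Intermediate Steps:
Y = -2 (Y = 2/(-3 + 2) = 2/(-1) = 2*(-1) = -2)
b(I, g) = 2*(1 + g - I)/I (b(I, g) = 4*((g + (-1 + I)*(-5 + 4))/(I + I)) = 4*((g + (-1 + I)*(-1))/((2*I))) = 4*((g + (1 - I))*(1/(2*I))) = 4*((1 + g - I)*(1/(2*I))) = 4*((1 + g - I)/(2*I)) = 2*(1 + g - I)/I)
√(J + b(L(Y), 5)⁴) = √(-338 + (2*(1 + 5 - (-1)*(-2))/((-1*(-2))))⁴) = √(-338 + (2*(1 + 5 - 1*2)/2)⁴) = √(-338 + (2*(½)*(1 + 5 - 2))⁴) = √(-338 + (2*(½)*4)⁴) = √(-338 + 4⁴) = √(-338 + 256) = √(-82) = I*√82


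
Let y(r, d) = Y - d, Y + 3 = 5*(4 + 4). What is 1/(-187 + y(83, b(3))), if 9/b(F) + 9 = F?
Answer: -2/297 ≈ -0.0067340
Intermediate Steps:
Y = 37 (Y = -3 + 5*(4 + 4) = -3 + 5*8 = -3 + 40 = 37)
b(F) = 9/(-9 + F)
y(r, d) = 37 - d
1/(-187 + y(83, b(3))) = 1/(-187 + (37 - 9/(-9 + 3))) = 1/(-187 + (37 - 9/(-6))) = 1/(-187 + (37 - 9*(-1)/6)) = 1/(-187 + (37 - 1*(-3/2))) = 1/(-187 + (37 + 3/2)) = 1/(-187 + 77/2) = 1/(-297/2) = -2/297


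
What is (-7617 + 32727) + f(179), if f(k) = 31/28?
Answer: 703111/28 ≈ 25111.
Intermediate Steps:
f(k) = 31/28 (f(k) = 31*(1/28) = 31/28)
(-7617 + 32727) + f(179) = (-7617 + 32727) + 31/28 = 25110 + 31/28 = 703111/28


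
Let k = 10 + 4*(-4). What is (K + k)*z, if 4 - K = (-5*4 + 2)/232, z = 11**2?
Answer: -26983/116 ≈ -232.61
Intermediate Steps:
z = 121
k = -6 (k = 10 - 16 = -6)
K = 473/116 (K = 4 - (-5*4 + 2)/232 = 4 - (-20 + 2)/232 = 4 - (-18)/232 = 4 - 1*(-9/116) = 4 + 9/116 = 473/116 ≈ 4.0776)
(K + k)*z = (473/116 - 6)*121 = -223/116*121 = -26983/116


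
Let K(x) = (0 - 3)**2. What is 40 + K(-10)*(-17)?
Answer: -113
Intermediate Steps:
K(x) = 9 (K(x) = (-3)**2 = 9)
40 + K(-10)*(-17) = 40 + 9*(-17) = 40 - 153 = -113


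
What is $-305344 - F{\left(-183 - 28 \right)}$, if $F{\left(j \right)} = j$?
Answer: $-305133$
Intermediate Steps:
$-305344 - F{\left(-183 - 28 \right)} = -305344 - \left(-183 - 28\right) = -305344 - -211 = -305344 + 211 = -305133$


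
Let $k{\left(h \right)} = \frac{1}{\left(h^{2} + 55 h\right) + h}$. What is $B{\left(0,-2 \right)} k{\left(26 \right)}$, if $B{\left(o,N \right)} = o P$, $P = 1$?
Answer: $0$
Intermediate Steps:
$B{\left(o,N \right)} = o$ ($B{\left(o,N \right)} = o 1 = o$)
$k{\left(h \right)} = \frac{1}{h^{2} + 56 h}$
$B{\left(0,-2 \right)} k{\left(26 \right)} = 0 \frac{1}{26 \left(56 + 26\right)} = 0 \frac{1}{26 \cdot 82} = 0 \cdot \frac{1}{26} \cdot \frac{1}{82} = 0 \cdot \frac{1}{2132} = 0$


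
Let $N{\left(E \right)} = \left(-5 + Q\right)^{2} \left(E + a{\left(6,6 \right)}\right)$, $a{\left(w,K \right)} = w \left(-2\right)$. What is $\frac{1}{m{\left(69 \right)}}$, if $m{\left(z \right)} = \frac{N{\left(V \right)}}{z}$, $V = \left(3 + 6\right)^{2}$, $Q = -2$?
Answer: $\frac{1}{49} \approx 0.020408$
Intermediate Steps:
$a{\left(w,K \right)} = - 2 w$
$V = 81$ ($V = 9^{2} = 81$)
$N{\left(E \right)} = -588 + 49 E$ ($N{\left(E \right)} = \left(-5 - 2\right)^{2} \left(E - 12\right) = \left(-7\right)^{2} \left(E - 12\right) = 49 \left(-12 + E\right) = -588 + 49 E$)
$m{\left(z \right)} = \frac{3381}{z}$ ($m{\left(z \right)} = \frac{-588 + 49 \cdot 81}{z} = \frac{-588 + 3969}{z} = \frac{3381}{z}$)
$\frac{1}{m{\left(69 \right)}} = \frac{1}{3381 \cdot \frac{1}{69}} = \frac{1}{49}$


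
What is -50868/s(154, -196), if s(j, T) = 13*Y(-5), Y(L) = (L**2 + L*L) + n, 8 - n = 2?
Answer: -12717/182 ≈ -69.874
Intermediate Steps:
n = 6 (n = 8 - 1*2 = 8 - 2 = 6)
Y(L) = 6 + 2*L**2 (Y(L) = (L**2 + L*L) + 6 = (L**2 + L**2) + 6 = 2*L**2 + 6 = 6 + 2*L**2)
s(j, T) = 728 (s(j, T) = 13*(6 + 2*(-5)**2) = 13*(6 + 2*25) = 13*(6 + 50) = 13*56 = 728)
-50868/s(154, -196) = -50868/728 = -50868*1/728 = -12717/182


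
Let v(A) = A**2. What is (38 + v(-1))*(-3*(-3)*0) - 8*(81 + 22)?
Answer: -824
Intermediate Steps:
(38 + v(-1))*(-3*(-3)*0) - 8*(81 + 22) = (38 + (-1)**2)*(-3*(-3)*0) - 8*(81 + 22) = (38 + 1)*(9*0) - 8*103 = 39*0 - 824 = 0 - 824 = -824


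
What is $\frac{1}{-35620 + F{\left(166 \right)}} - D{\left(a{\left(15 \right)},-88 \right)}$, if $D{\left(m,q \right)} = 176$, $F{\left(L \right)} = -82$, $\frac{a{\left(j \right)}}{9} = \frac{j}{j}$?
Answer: $- \frac{6283553}{35702} \approx -176.0$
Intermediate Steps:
$a{\left(j \right)} = 9$ ($a{\left(j \right)} = 9 \frac{j}{j} = 9 \cdot 1 = 9$)
$\frac{1}{-35620 + F{\left(166 \right)}} - D{\left(a{\left(15 \right)},-88 \right)} = \frac{1}{-35620 - 82} - 176 = \frac{1}{-35702} - 176 = - \frac{1}{35702} - 176 = - \frac{6283553}{35702}$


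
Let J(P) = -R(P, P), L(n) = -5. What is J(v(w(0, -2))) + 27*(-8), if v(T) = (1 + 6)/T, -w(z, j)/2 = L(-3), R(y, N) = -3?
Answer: -213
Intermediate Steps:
w(z, j) = 10 (w(z, j) = -2*(-5) = 10)
v(T) = 7/T
J(P) = 3 (J(P) = -1*(-3) = 3)
J(v(w(0, -2))) + 27*(-8) = 3 + 27*(-8) = 3 - 216 = -213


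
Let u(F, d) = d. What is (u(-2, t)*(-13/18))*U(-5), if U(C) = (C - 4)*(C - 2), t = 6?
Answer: -273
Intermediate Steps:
U(C) = (-4 + C)*(-2 + C)
(u(-2, t)*(-13/18))*U(-5) = (6*(-13/18))*(8 + (-5)**2 - 6*(-5)) = (6*(-13*1/18))*(8 + 25 + 30) = (6*(-13/18))*63 = -13/3*63 = -273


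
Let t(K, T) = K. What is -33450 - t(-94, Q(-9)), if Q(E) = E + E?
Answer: -33356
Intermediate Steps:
Q(E) = 2*E
-33450 - t(-94, Q(-9)) = -33450 - 1*(-94) = -33450 + 94 = -33356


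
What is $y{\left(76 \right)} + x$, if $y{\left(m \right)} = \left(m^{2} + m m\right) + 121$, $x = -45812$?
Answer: $-34139$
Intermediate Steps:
$y{\left(m \right)} = 121 + 2 m^{2}$ ($y{\left(m \right)} = \left(m^{2} + m^{2}\right) + 121 = 2 m^{2} + 121 = 121 + 2 m^{2}$)
$y{\left(76 \right)} + x = \left(121 + 2 \cdot 76^{2}\right) - 45812 = \left(121 + 2 \cdot 5776\right) - 45812 = \left(121 + 11552\right) - 45812 = 11673 - 45812 = -34139$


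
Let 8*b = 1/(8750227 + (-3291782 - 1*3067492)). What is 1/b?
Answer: 19127624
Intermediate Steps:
b = 1/19127624 (b = 1/(8*(8750227 + (-3291782 - 1*3067492))) = 1/(8*(8750227 + (-3291782 - 3067492))) = 1/(8*(8750227 - 6359274)) = (1/8)/2390953 = (1/8)*(1/2390953) = 1/19127624 ≈ 5.2280e-8)
1/b = 1/(1/19127624) = 19127624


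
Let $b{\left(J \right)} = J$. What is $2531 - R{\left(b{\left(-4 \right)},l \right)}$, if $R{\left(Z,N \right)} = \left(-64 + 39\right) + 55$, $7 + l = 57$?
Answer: $2501$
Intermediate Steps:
$l = 50$ ($l = -7 + 57 = 50$)
$R{\left(Z,N \right)} = 30$ ($R{\left(Z,N \right)} = -25 + 55 = 30$)
$2531 - R{\left(b{\left(-4 \right)},l \right)} = 2531 - 30 = 2501$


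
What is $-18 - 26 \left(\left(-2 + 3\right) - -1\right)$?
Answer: $-70$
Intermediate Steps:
$-18 - 26 \left(\left(-2 + 3\right) - -1\right) = -18 - 26 \left(1 + 1\right) = -18 - 52 = -70$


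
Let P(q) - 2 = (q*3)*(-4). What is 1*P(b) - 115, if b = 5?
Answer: -173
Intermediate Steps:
P(q) = 2 - 12*q (P(q) = 2 + (q*3)*(-4) = 2 + (3*q)*(-4) = 2 - 12*q)
1*P(b) - 115 = 1*(2 - 12*5) - 115 = 1*(2 - 60) - 115 = 1*(-58) - 115 = -58 - 115 = -173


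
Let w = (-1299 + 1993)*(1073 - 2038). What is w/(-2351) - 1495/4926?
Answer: 3295476715/11581026 ≈ 284.56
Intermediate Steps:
w = -669710 (w = 694*(-965) = -669710)
w/(-2351) - 1495/4926 = -669710/(-2351) - 1495/4926 = -669710*(-1/2351) - 1495*1/4926 = 669710/2351 - 1495/4926 = 3295476715/11581026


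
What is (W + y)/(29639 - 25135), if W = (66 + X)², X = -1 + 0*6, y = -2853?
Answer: 343/1126 ≈ 0.30462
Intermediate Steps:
X = -1 (X = -1 + 0 = -1)
W = 4225 (W = (66 - 1)² = 65² = 4225)
(W + y)/(29639 - 25135) = (4225 - 2853)/(29639 - 25135) = 1372/4504 = 1372*(1/4504) = 343/1126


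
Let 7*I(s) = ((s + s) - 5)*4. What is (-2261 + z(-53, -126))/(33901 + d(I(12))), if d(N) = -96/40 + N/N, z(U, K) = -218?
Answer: -12395/169498 ≈ -0.073128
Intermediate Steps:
I(s) = -20/7 + 8*s/7 (I(s) = (((s + s) - 5)*4)/7 = ((2*s - 5)*4)/7 = ((-5 + 2*s)*4)/7 = (-20 + 8*s)/7 = -20/7 + 8*s/7)
d(N) = -7/5 (d(N) = -96*1/40 + 1 = -12/5 + 1 = -7/5)
(-2261 + z(-53, -126))/(33901 + d(I(12))) = (-2261 - 218)/(33901 - 7/5) = -2479/169498/5 = -2479*5/169498 = -12395/169498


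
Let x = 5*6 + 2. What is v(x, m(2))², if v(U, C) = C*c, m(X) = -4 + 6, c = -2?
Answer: 16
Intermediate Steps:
m(X) = 2
x = 32 (x = 30 + 2 = 32)
v(U, C) = -2*C (v(U, C) = C*(-2) = -2*C)
v(x, m(2))² = (-2*2)² = (-4)² = 16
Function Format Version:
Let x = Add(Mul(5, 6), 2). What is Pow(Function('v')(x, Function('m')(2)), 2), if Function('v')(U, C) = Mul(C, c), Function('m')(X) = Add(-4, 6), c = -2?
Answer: 16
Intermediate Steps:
Function('m')(X) = 2
x = 32 (x = Add(30, 2) = 32)
Function('v')(U, C) = Mul(-2, C) (Function('v')(U, C) = Mul(C, -2) = Mul(-2, C))
Pow(Function('v')(x, Function('m')(2)), 2) = Pow(Mul(-2, 2), 2) = Pow(-4, 2) = 16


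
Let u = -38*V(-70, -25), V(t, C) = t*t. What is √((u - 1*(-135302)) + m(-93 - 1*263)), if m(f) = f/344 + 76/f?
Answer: 3*I*√331318567882/7654 ≈ 225.61*I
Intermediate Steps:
V(t, C) = t²
m(f) = 76/f + f/344 (m(f) = f*(1/344) + 76/f = f/344 + 76/f = 76/f + f/344)
u = -186200 (u = -38*(-70)² = -38*4900 = -186200)
√((u - 1*(-135302)) + m(-93 - 1*263)) = √((-186200 - 1*(-135302)) + (76/(-93 - 1*263) + (-93 - 1*263)/344)) = √((-186200 + 135302) + (76/(-93 - 263) + (-93 - 263)/344)) = √(-50898 + (76/(-356) + (1/344)*(-356))) = √(-50898 + (76*(-1/356) - 89/86)) = √(-50898 + (-19/89 - 89/86)) = √(-50898 - 9555/7654) = √(-389582847/7654) = 3*I*√331318567882/7654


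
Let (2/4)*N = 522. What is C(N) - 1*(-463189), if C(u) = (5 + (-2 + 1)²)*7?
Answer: 463231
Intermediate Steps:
N = 1044 (N = 2*522 = 1044)
C(u) = 42 (C(u) = (5 + (-1)²)*7 = (5 + 1)*7 = 6*7 = 42)
C(N) - 1*(-463189) = 42 - 1*(-463189) = 42 + 463189 = 463231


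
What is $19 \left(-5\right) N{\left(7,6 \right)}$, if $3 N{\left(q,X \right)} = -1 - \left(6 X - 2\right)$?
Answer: $\frac{3325}{3} \approx 1108.3$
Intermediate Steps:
$N{\left(q,X \right)} = \frac{1}{3} - 2 X$ ($N{\left(q,X \right)} = \frac{-1 - \left(6 X - 2\right)}{3} = \frac{-1 - \left(-2 + 6 X\right)}{3} = \frac{1 - 6 X}{3} = \frac{1}{3} - 2 X$)
$19 \left(-5\right) N{\left(7,6 \right)} = 19 \left(-5\right) \left(\frac{1}{3} - 12\right) = - 95 \left(\frac{1}{3} - 12\right) = \left(-95\right) \left(- \frac{35}{3}\right) = \frac{3325}{3}$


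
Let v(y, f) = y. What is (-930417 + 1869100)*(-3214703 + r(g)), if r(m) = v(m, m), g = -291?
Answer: -3017860212902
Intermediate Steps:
r(m) = m
(-930417 + 1869100)*(-3214703 + r(g)) = (-930417 + 1869100)*(-3214703 - 291) = 938683*(-3214994) = -3017860212902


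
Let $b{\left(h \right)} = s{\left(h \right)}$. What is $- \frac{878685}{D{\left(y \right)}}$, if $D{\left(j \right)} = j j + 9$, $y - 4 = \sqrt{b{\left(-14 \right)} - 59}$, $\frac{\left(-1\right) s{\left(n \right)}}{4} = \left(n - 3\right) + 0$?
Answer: $- \frac{878685}{58} \approx -15150.0$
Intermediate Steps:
$s{\left(n \right)} = 12 - 4 n$ ($s{\left(n \right)} = - 4 \left(\left(n - 3\right) + 0\right) = - 4 \left(\left(-3 + n\right) + 0\right) = - 4 \left(-3 + n\right) = 12 - 4 n$)
$b{\left(h \right)} = 12 - 4 h$
$y = 7$ ($y = 4 + \sqrt{\left(12 - -56\right) - 59} = 4 + \sqrt{\left(12 + 56\right) - 59} = 4 + \sqrt{68 - 59} = 4 + \sqrt{9} = 4 + 3 = 7$)
$D{\left(j \right)} = 9 + j^{2}$ ($D{\left(j \right)} = j^{2} + 9 = 9 + j^{2}$)
$- \frac{878685}{D{\left(y \right)}} = - \frac{878685}{9 + 7^{2}} = - \frac{878685}{9 + 49} = - \frac{878685}{58}$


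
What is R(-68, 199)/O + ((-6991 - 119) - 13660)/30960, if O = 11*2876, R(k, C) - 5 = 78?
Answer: -16362751/24486264 ≈ -0.66824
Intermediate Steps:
R(k, C) = 83 (R(k, C) = 5 + 78 = 83)
O = 31636
R(-68, 199)/O + ((-6991 - 119) - 13660)/30960 = 83/31636 + ((-6991 - 119) - 13660)/30960 = 83*(1/31636) + (-7110 - 13660)*(1/30960) = 83/31636 - 20770*1/30960 = 83/31636 - 2077/3096 = -16362751/24486264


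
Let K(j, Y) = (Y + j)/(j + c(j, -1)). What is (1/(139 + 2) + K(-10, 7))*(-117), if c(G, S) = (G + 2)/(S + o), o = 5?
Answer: -5655/188 ≈ -30.080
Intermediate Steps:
c(G, S) = (2 + G)/(5 + S) (c(G, S) = (G + 2)/(S + 5) = (2 + G)/(5 + S))
K(j, Y) = (Y + j)/(1/2 + 5*j/4) (K(j, Y) = (Y + j)/(j + (2 + j)/(5 - 1)) = (Y + j)/(j + (2 + j)/4) = (Y + j)/(j + (1/2 + j/4)) = (Y + j)/(1/2 + 5*j/4))
(1/(139 + 2) + K(-10, 7))*(-117) = (1/(139 + 2) + 4*(7 - 10)/(2 + 5*(-10)))*(-117) = (1/141 + 4*(-3)/(2 - 50))*(-117) = (1/141 + 4*(-3)/(-48))*(-117) = (1/141 + 4*(-1/48)*(-3))*(-117) = (1/141 + 1/4)*(-117) = (145/564)*(-117) = -5655/188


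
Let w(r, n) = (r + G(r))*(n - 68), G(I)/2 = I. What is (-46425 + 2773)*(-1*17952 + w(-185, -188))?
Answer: -5418435456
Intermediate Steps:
G(I) = 2*I
w(r, n) = 3*r*(-68 + n) (w(r, n) = (r + 2*r)*(n - 68) = (3*r)*(-68 + n) = 3*r*(-68 + n))
(-46425 + 2773)*(-1*17952 + w(-185, -188)) = (-46425 + 2773)*(-1*17952 + 3*(-185)*(-68 - 188)) = -43652*(-17952 + 3*(-185)*(-256)) = -43652*(-17952 + 142080) = -43652*124128 = -5418435456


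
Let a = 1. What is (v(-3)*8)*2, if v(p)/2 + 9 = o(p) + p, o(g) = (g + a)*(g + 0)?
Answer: -192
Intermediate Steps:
o(g) = g*(1 + g) (o(g) = (g + 1)*(g + 0) = (1 + g)*g = g*(1 + g))
v(p) = -18 + 2*p + 2*p*(1 + p) (v(p) = -18 + 2*(p*(1 + p) + p) = -18 + 2*(p + p*(1 + p)) = -18 + (2*p + 2*p*(1 + p)) = -18 + 2*p + 2*p*(1 + p))
(v(-3)*8)*2 = ((-18 + 2*(-3) + 2*(-3)*(1 - 3))*8)*2 = ((-18 - 6 + 2*(-3)*(-2))*8)*2 = ((-18 - 6 + 12)*8)*2 = -12*8*2 = -96*2 = -192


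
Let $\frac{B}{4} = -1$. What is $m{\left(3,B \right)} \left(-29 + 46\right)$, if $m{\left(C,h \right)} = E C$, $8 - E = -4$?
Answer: $612$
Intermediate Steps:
$B = -4$ ($B = 4 \left(-1\right) = -4$)
$E = 12$ ($E = 8 - -4 = 8 + 4 = 12$)
$m{\left(C,h \right)} = 12 C$
$m{\left(3,B \right)} \left(-29 + 46\right) = 12 \cdot 3 \left(-29 + 46\right) = 36 \cdot 17 = 612$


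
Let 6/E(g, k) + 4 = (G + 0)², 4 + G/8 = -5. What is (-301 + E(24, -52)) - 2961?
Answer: -8448577/2590 ≈ -3262.0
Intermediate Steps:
G = -72 (G = -32 + 8*(-5) = -32 - 40 = -72)
E(g, k) = 3/2590 (E(g, k) = 6/(-4 + (-72 + 0)²) = 6/(-4 + (-72)²) = 6/(-4 + 5184) = 6/5180 = 6*(1/5180) = 3/2590)
(-301 + E(24, -52)) - 2961 = (-301 + 3/2590) - 2961 = -779587/2590 - 2961 = -8448577/2590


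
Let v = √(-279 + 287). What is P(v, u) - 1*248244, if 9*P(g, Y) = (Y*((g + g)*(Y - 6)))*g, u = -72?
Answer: -238260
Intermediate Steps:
v = 2*√2 (v = √8 = 2*√2 ≈ 2.8284)
P(g, Y) = 2*Y*g²*(-6 + Y)/9 (P(g, Y) = ((Y*((g + g)*(Y - 6)))*g)/9 = ((Y*((2*g)*(-6 + Y)))*g)/9 = ((Y*(2*g*(-6 + Y)))*g)/9 = ((2*Y*g*(-6 + Y))*g)/9 = (2*Y*g²*(-6 + Y))/9 = 2*Y*g²*(-6 + Y)/9)
P(v, u) - 1*248244 = (2/9)*(-72)*(2*√2)²*(-6 - 72) - 1*248244 = (2/9)*(-72)*8*(-78) - 248244 = 9984 - 248244 = -238260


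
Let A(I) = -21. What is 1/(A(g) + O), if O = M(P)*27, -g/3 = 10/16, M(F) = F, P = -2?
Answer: -1/75 ≈ -0.013333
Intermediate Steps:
g = -15/8 (g = -30/16 = -3*5/8 = -15/8 ≈ -1.8750)
O = -54 (O = -2*27 = -54)
1/(A(g) + O) = 1/(-21 - 54) = 1/(-75) = -1/75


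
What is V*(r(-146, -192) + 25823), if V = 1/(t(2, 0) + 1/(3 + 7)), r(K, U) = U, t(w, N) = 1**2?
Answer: 256310/11 ≈ 23301.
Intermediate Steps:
t(w, N) = 1
V = 10/11 (V = 1/(1 + 1/(3 + 7)) = 1/(1 + 1/10) = 1/(11/10) = 10/11 ≈ 0.90909)
V*(r(-146, -192) + 25823) = 10*(-192 + 25823)/11 = (10/11)*25631 = 256310/11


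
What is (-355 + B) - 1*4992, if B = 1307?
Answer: -4040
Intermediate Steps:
(-355 + B) - 1*4992 = (-355 + 1307) - 1*4992 = 952 - 4992 = -4040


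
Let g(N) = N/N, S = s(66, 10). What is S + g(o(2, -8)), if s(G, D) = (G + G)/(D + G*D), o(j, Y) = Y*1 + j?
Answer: 401/335 ≈ 1.1970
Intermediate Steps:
o(j, Y) = Y + j
s(G, D) = 2*G/(D + D*G) (s(G, D) = (2*G)/(D + D*G) = 2*G/(D + D*G))
S = 66/335 (S = 2*66/(10*(1 + 66)) = 2*66*(⅒)/67 = 2*66*(⅒)*(1/67) = 66/335 ≈ 0.19701)
g(N) = 1
S + g(o(2, -8)) = 66/335 + 1 = 401/335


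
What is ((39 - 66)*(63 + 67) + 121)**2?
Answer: 11485321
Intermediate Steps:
((39 - 66)*(63 + 67) + 121)**2 = (-27*130 + 121)**2 = (-3510 + 121)**2 = (-3389)**2 = 11485321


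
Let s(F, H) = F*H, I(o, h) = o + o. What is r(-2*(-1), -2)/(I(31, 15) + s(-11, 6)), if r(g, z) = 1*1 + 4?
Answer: -5/4 ≈ -1.2500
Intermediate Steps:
I(o, h) = 2*o
r(g, z) = 5 (r(g, z) = 1 + 4 = 5)
r(-2*(-1), -2)/(I(31, 15) + s(-11, 6)) = 5/(2*31 - 11*6) = 5/(62 - 66) = 5/(-4) = -1/4*5 = -5/4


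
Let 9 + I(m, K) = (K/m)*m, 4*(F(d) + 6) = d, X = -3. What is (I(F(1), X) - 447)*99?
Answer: -45441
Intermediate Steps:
F(d) = -6 + d/4
I(m, K) = -9 + K (I(m, K) = -9 + (K/m)*m = -9 + K)
(I(F(1), X) - 447)*99 = ((-9 - 3) - 447)*99 = (-12 - 447)*99 = -459*99 = -45441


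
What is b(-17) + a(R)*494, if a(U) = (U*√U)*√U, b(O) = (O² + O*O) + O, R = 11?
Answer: 60335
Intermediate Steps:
b(O) = O + 2*O² (b(O) = (O² + O²) + O = 2*O² + O = O + 2*O²)
a(U) = U² (a(U) = U^(3/2)*√U = U²)
b(-17) + a(R)*494 = -17*(1 + 2*(-17)) + 11²*494 = -17*(1 - 34) + 121*494 = -17*(-33) + 59774 = 561 + 59774 = 60335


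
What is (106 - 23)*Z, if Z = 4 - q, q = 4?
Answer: 0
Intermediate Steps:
Z = 0 (Z = 4 - 1*4 = 4 - 4 = 0)
(106 - 23)*Z = (106 - 23)*0 = 83*0 = 0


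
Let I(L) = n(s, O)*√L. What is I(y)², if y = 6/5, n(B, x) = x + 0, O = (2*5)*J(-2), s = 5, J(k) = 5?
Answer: 3000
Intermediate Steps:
O = 50 (O = (2*5)*5 = 10*5 = 50)
n(B, x) = x
y = 6/5 (y = 6*(⅕) = 6/5 ≈ 1.2000)
I(L) = 50*√L
I(y)² = (50*√(6/5))² = (50*(√30/5))² = (10*√30)² = 3000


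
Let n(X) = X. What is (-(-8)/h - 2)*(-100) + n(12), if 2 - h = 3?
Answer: 1012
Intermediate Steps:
h = -1 (h = 2 - 1*3 = 2 - 3 = -1)
(-(-8)/h - 2)*(-100) + n(12) = (-(-8)/(-1) - 2)*(-100) + 12 = (-(-8)*(-1) - 2)*(-100) + 12 = (-4*2 - 2)*(-100) + 12 = (-8 - 2)*(-100) + 12 = -10*(-100) + 12 = 1000 + 12 = 1012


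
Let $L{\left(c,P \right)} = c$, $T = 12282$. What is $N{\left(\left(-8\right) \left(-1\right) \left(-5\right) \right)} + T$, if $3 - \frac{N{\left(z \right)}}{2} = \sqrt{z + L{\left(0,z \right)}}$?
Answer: $12288 - 4 i \sqrt{10} \approx 12288.0 - 12.649 i$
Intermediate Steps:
$N{\left(z \right)} = 6 - 2 \sqrt{z}$ ($N{\left(z \right)} = 6 - 2 \sqrt{z + 0} = 6 - 2 \sqrt{z}$)
$N{\left(\left(-8\right) \left(-1\right) \left(-5\right) \right)} + T = \left(6 - 2 \sqrt{\left(-8\right) \left(-1\right) \left(-5\right)}\right) + 12282 = \left(6 - 2 \sqrt{8 \left(-5\right)}\right) + 12282 = \left(6 - 2 \sqrt{-40}\right) + 12282 = \left(6 - 2 \cdot 2 i \sqrt{10}\right) + 12282 = \left(6 - 4 i \sqrt{10}\right) + 12282 = 12288 - 4 i \sqrt{10}$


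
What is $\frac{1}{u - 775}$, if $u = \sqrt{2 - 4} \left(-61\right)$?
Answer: $\frac{i}{- 775 i + 61 \sqrt{2}} \approx -0.0012745 + 0.00014187 i$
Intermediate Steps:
$u = - 61 i \sqrt{2}$ ($u = \sqrt{-2} \left(-61\right) = i \sqrt{2} \left(-61\right) = - 61 i \sqrt{2} \approx - 86.267 i$)
$\frac{1}{u - 775} = \frac{1}{- 61 i \sqrt{2} - 775} = \frac{1}{-775 - 61 i \sqrt{2}}$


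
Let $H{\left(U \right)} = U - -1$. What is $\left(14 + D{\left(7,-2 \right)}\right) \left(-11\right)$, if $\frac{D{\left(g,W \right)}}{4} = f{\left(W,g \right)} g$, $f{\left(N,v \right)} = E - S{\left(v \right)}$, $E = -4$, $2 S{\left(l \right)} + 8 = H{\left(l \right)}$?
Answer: $1078$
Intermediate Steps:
$H{\left(U \right)} = 1 + U$ ($H{\left(U \right)} = U + 1 = 1 + U$)
$S{\left(l \right)} = - \frac{7}{2} + \frac{l}{2}$ ($S{\left(l \right)} = -4 + \frac{1 + l}{2} = -4 + \left(\frac{1}{2} + \frac{l}{2}\right) = - \frac{7}{2} + \frac{l}{2}$)
$f{\left(N,v \right)} = - \frac{1}{2} - \frac{v}{2}$ ($f{\left(N,v \right)} = -4 - \left(- \frac{7}{2} + \frac{v}{2}\right) = - \frac{1}{2} - \frac{v}{2}$)
$D{\left(g,W \right)} = 4 g \left(- \frac{1}{2} - \frac{g}{2}\right)$ ($D{\left(g,W \right)} = 4 \left(- \frac{1}{2} - \frac{g}{2}\right) g = 4 g \left(- \frac{1}{2} - \frac{g}{2}\right)$)
$\left(14 + D{\left(7,-2 \right)}\right) \left(-11\right) = \left(14 - 14 \left(1 + 7\right)\right) \left(-11\right) = \left(14 - 14 \cdot 8\right) \left(-11\right) = \left(14 - 112\right) \left(-11\right) = \left(-98\right) \left(-11\right) = 1078$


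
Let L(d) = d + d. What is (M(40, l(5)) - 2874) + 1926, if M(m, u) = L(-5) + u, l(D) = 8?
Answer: -950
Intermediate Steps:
L(d) = 2*d
M(m, u) = -10 + u (M(m, u) = 2*(-5) + u = -10 + u)
(M(40, l(5)) - 2874) + 1926 = ((-10 + 8) - 2874) + 1926 = (-2 - 2874) + 1926 = -2876 + 1926 = -950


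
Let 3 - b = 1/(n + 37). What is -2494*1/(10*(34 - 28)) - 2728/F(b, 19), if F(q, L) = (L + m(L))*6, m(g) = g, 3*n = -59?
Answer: -10171/190 ≈ -53.532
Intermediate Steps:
n = -59/3 (n = (⅓)*(-59) = -59/3 ≈ -19.667)
b = 153/52 (b = 3 - 1/(-59/3 + 37) = 3 - 1/52/3 = 3 - 1*3/52 = 3 - 3/52 = 153/52 ≈ 2.9423)
F(q, L) = 12*L (F(q, L) = (L + L)*6 = (2*L)*6 = 12*L)
-2494*1/(10*(34 - 28)) - 2728/F(b, 19) = -2494*1/(10*(34 - 28)) - 2728/(12*19) = -2494/(6*10) - 2728/228 = -2494/60 - 2728*1/228 = -2494*1/60 - 682/57 = -1247/30 - 682/57 = -10171/190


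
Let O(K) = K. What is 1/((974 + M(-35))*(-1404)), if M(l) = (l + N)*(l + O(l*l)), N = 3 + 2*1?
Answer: 1/48755304 ≈ 2.0511e-8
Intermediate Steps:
N = 5 (N = 3 + 2 = 5)
M(l) = (5 + l)*(l + l²) (M(l) = (l + 5)*(l + l*l) = (5 + l)*(l + l²))
1/((974 + M(-35))*(-1404)) = 1/((974 - 35*(5 + (-35)² + 6*(-35)))*(-1404)) = 1/((974 - 35*(5 + 1225 - 210))*(-1404)) = 1/((974 - 35*1020)*(-1404)) = 1/((974 - 35700)*(-1404)) = 1/(-34726*(-1404)) = 1/48755304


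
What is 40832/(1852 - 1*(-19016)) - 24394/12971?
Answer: 5144470/67669707 ≈ 0.076023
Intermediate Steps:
40832/(1852 - 1*(-19016)) - 24394/12971 = 40832/(1852 + 19016) - 24394*1/12971 = 40832/20868 - 24394/12971 = 40832*(1/20868) - 24394/12971 = 10208/5217 - 24394/12971 = 5144470/67669707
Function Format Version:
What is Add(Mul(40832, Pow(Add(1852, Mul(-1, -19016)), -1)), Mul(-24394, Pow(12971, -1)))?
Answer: Rational(5144470, 67669707) ≈ 0.076023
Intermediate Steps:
Add(Mul(40832, Pow(Add(1852, Mul(-1, -19016)), -1)), Mul(-24394, Pow(12971, -1))) = Add(Mul(40832, Pow(Add(1852, 19016), -1)), Mul(-24394, Rational(1, 12971))) = Add(Mul(40832, Pow(20868, -1)), Rational(-24394, 12971)) = Add(Mul(40832, Rational(1, 20868)), Rational(-24394, 12971)) = Add(Rational(10208, 5217), Rational(-24394, 12971)) = Rational(5144470, 67669707)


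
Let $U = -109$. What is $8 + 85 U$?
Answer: $-9257$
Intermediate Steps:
$8 + 85 U = 8 + 85 \left(-109\right) = 8 - 9265 = -9257$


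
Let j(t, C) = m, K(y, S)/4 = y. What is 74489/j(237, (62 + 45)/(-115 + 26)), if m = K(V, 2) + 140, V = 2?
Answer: 74489/148 ≈ 503.30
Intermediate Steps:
K(y, S) = 4*y
m = 148 (m = 4*2 + 140 = 8 + 140 = 148)
j(t, C) = 148
74489/j(237, (62 + 45)/(-115 + 26)) = 74489/148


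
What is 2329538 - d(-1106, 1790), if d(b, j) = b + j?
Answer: 2328854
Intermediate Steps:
2329538 - d(-1106, 1790) = 2329538 - (-1106 + 1790) = 2329538 - 1*684 = 2329538 - 684 = 2328854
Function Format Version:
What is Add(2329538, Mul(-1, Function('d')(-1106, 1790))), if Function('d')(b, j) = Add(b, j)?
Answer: 2328854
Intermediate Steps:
Add(2329538, Mul(-1, Function('d')(-1106, 1790))) = Add(2329538, Mul(-1, Add(-1106, 1790))) = Add(2329538, Mul(-1, 684)) = Add(2329538, -684) = 2328854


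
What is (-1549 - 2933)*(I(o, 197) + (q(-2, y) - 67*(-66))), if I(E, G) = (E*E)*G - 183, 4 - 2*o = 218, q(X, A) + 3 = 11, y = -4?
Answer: -10127975400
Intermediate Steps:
q(X, A) = 8 (q(X, A) = -3 + 11 = 8)
o = -107 (o = 2 - ½*218 = 2 - 109 = -107)
I(E, G) = -183 + G*E² (I(E, G) = E²*G - 183 = G*E² - 183 = -183 + G*E²)
(-1549 - 2933)*(I(o, 197) + (q(-2, y) - 67*(-66))) = (-1549 - 2933)*((-183 + 197*(-107)²) + (8 - 67*(-66))) = -4482*((-183 + 197*11449) + (8 + 4422)) = -4482*((-183 + 2255453) + 4430) = -4482*(2255270 + 4430) = -4482*2259700 = -10127975400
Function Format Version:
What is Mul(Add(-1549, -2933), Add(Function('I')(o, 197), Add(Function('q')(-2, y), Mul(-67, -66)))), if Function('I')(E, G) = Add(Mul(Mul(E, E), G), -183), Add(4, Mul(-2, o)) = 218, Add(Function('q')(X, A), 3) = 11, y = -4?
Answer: -10127975400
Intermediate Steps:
Function('q')(X, A) = 8 (Function('q')(X, A) = Add(-3, 11) = 8)
o = -107 (o = Add(2, Mul(Rational(-1, 2), 218)) = Add(2, -109) = -107)
Function('I')(E, G) = Add(-183, Mul(G, Pow(E, 2))) (Function('I')(E, G) = Add(Mul(Pow(E, 2), G), -183) = Add(Mul(G, Pow(E, 2)), -183) = Add(-183, Mul(G, Pow(E, 2))))
Mul(Add(-1549, -2933), Add(Function('I')(o, 197), Add(Function('q')(-2, y), Mul(-67, -66)))) = Mul(Add(-1549, -2933), Add(Add(-183, Mul(197, Pow(-107, 2))), Add(8, Mul(-67, -66)))) = Mul(-4482, Add(Add(-183, Mul(197, 11449)), Add(8, 4422))) = Mul(-4482, Add(Add(-183, 2255453), 4430)) = Mul(-4482, Add(2255270, 4430)) = Mul(-4482, 2259700) = -10127975400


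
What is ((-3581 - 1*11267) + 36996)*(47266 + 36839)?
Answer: 1862757540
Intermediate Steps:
((-3581 - 1*11267) + 36996)*(47266 + 36839) = ((-3581 - 11267) + 36996)*84105 = (-14848 + 36996)*84105 = 22148*84105 = 1862757540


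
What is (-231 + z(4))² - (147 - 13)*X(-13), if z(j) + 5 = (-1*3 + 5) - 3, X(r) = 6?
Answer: 55365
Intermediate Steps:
z(j) = -6 (z(j) = -5 + ((-1*3 + 5) - 3) = -5 + ((-3 + 5) - 3) = -5 + (2 - 3) = -5 - 1 = -6)
(-231 + z(4))² - (147 - 13)*X(-13) = (-231 - 6)² - (147 - 13)*6 = (-237)² - 134*6 = 56169 - 1*804 = 56169 - 804 = 55365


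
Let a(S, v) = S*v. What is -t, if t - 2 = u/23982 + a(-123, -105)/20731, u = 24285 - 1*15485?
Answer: -743251007/248585421 ≈ -2.9899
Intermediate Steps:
u = 8800 (u = 24285 - 15485 = 8800)
t = 743251007/248585421 (t = 2 + (8800/23982 - 123*(-105)/20731) = 2 + (8800*(1/23982) + 12915*(1/20731)) = 2 + (4400/11991 + 12915/20731) = 2 + 246080165/248585421 = 743251007/248585421 ≈ 2.9899)
-t = -1*743251007/248585421 = -743251007/248585421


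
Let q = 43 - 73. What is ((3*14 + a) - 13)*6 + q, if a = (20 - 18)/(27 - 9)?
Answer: 434/3 ≈ 144.67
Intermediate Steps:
q = -30
a = ⅑ (a = 2/18 = 2*(1/18) = ⅑ ≈ 0.11111)
((3*14 + a) - 13)*6 + q = ((3*14 + ⅑) - 13)*6 - 30 = ((42 + ⅑) - 13)*6 - 30 = (379/9 - 13)*6 - 30 = (262/9)*6 - 30 = 524/3 - 30 = 434/3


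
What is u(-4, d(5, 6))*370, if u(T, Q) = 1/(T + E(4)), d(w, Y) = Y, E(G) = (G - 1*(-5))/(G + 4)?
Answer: -2960/23 ≈ -128.70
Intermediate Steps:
E(G) = (5 + G)/(4 + G) (E(G) = (G + 5)/(4 + G) = (5 + G)/(4 + G))
u(T, Q) = 1/(9/8 + T) (u(T, Q) = 1/(T + (5 + 4)/(4 + 4)) = 1/(T + 9/8) = 1/(9/8 + T))
u(-4, d(5, 6))*370 = (8/(9 + 8*(-4)))*370 = (8/(9 - 32))*370 = (8/(-23))*370 = (8*(-1/23))*370 = -8/23*370 = -2960/23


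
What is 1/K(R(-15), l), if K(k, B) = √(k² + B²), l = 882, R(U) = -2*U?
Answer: √21634/129804 ≈ 0.0011331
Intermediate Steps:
K(k, B) = √(B² + k²)
1/K(R(-15), l) = 1/(√(882² + (-2*(-15))²)) = 1/(√(777924 + 30²)) = 1/(√(777924 + 900)) = 1/(√778824) = 1/(6*√21634) = √21634/129804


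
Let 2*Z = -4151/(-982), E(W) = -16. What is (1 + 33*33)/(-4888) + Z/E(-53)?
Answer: -6817781/19200064 ≈ -0.35509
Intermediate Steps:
Z = 4151/1964 (Z = (-4151/(-982))/2 = (-4151*(-1/982))/2 = (½)*(4151/982) = 4151/1964 ≈ 2.1135)
(1 + 33*33)/(-4888) + Z/E(-53) = (1 + 33*33)/(-4888) + (4151/1964)/(-16) = (1 + 1089)*(-1/4888) + (4151/1964)*(-1/16) = 1090*(-1/4888) - 4151/31424 = -545/2444 - 4151/31424 = -6817781/19200064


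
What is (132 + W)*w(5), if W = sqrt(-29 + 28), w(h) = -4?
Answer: -528 - 4*I ≈ -528.0 - 4.0*I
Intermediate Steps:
W = I (W = sqrt(-1) = I ≈ 1.0*I)
(132 + W)*w(5) = (132 + I)*(-4) = -528 - 4*I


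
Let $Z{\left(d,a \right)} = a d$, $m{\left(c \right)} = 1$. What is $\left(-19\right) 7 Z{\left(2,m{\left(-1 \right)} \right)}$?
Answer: $-266$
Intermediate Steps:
$\left(-19\right) 7 Z{\left(2,m{\left(-1 \right)} \right)} = \left(-19\right) 7 \cdot 1 \cdot 2 = \left(-133\right) 2 = -266$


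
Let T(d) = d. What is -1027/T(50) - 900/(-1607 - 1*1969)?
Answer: -75574/3725 ≈ -20.288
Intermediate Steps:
-1027/T(50) - 900/(-1607 - 1*1969) = -1027/50 - 900/(-1607 - 1*1969) = -1027*1/50 - 900/(-1607 - 1969) = -1027/50 - 900/(-3576) = -1027/50 - 900*(-1/3576) = -1027/50 + 75/298 = -75574/3725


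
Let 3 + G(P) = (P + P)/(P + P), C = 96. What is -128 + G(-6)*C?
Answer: -320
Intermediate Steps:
G(P) = -2 (G(P) = -3 + (P + P)/(P + P) = -3 + (2*P)/((2*P)) = -3 + (2*P)*(1/(2*P)) = -3 + 1 = -2)
-128 + G(-6)*C = -128 - 2*96 = -128 - 192 = -320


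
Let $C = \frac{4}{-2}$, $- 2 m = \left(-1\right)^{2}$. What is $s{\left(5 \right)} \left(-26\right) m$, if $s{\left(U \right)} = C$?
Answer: $-26$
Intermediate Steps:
$m = - \frac{1}{2}$ ($m = - \frac{\left(-1\right)^{2}}{2} = \left(- \frac{1}{2}\right) 1 = - \frac{1}{2} \approx -0.5$)
$C = -2$ ($C = 4 \left(- \frac{1}{2}\right) = -2$)
$s{\left(U \right)} = -2$
$s{\left(5 \right)} \left(-26\right) m = \left(-2\right) \left(-26\right) \left(- \frac{1}{2}\right) = 52 \left(- \frac{1}{2}\right) = -26$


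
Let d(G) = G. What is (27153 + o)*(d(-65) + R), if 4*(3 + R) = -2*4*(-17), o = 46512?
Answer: -2504610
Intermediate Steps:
R = 31 (R = -3 + (-2*4*(-17))/4 = -3 + (-8*(-17))/4 = -3 + (1/4)*136 = -3 + 34 = 31)
(27153 + o)*(d(-65) + R) = (27153 + 46512)*(-65 + 31) = 73665*(-34) = -2504610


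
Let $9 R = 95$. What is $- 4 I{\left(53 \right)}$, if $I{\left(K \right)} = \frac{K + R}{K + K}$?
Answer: $- \frac{1144}{477} \approx -2.3983$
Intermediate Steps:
$R = \frac{95}{9}$ ($R = \frac{1}{9} \cdot 95 = \frac{95}{9} \approx 10.556$)
$I{\left(K \right)} = \frac{\frac{95}{9} + K}{2 K}$ ($I{\left(K \right)} = \frac{K + \frac{95}{9}}{K + K} = \frac{\frac{95}{9} + K}{2 K}$)
$- 4 I{\left(53 \right)} = - 4 \frac{95 + 9 \cdot 53}{18 \cdot 53} = - 4 \cdot \frac{1}{18} \cdot \frac{1}{53} \left(95 + 477\right) = - 4 \cdot \frac{1}{18} \cdot \frac{1}{53} \cdot 572 = \left(-4\right) \frac{286}{477} = - \frac{1144}{477}$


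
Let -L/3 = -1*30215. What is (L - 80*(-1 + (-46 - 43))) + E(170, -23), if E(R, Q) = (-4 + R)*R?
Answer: 126065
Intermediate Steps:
L = 90645 (L = -(-3)*30215 = -3*(-30215) = 90645)
E(R, Q) = R*(-4 + R)
(L - 80*(-1 + (-46 - 43))) + E(170, -23) = (90645 - 80*(-1 + (-46 - 43))) + 170*(-4 + 170) = (90645 - 80*(-1 - 89)) + 170*166 = (90645 - 80*(-90)) + 28220 = (90645 + 7200) + 28220 = 97845 + 28220 = 126065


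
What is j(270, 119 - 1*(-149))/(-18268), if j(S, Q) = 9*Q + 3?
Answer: -2415/18268 ≈ -0.13220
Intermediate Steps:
j(S, Q) = 3 + 9*Q
j(270, 119 - 1*(-149))/(-18268) = (3 + 9*(119 - 1*(-149)))/(-18268) = (3 + 9*(119 + 149))*(-1/18268) = (3 + 9*268)*(-1/18268) = (3 + 2412)*(-1/18268) = 2415*(-1/18268) = -2415/18268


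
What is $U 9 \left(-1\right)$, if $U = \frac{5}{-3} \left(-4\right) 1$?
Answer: $-60$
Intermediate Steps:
$U = \frac{20}{3}$ ($U = 5 \left(- \frac{1}{3}\right) \left(-4\right) 1 = \left(- \frac{5}{3}\right) \left(-4\right) 1 = \frac{20}{3} \cdot 1 = \frac{20}{3} \approx 6.6667$)
$U 9 \left(-1\right) = \frac{20}{3} \cdot 9 \left(-1\right) = 60 \left(-1\right) = -60$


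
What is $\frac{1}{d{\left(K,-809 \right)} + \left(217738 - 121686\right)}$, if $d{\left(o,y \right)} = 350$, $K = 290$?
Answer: $\frac{1}{96402} \approx 1.0373 \cdot 10^{-5}$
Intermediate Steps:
$\frac{1}{d{\left(K,-809 \right)} + \left(217738 - 121686\right)} = \frac{1}{350 + \left(217738 - 121686\right)} = \frac{1}{350 + 96052} = \frac{1}{96402}$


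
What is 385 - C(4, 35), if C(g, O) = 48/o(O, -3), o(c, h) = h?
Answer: 401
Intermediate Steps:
C(g, O) = -16 (C(g, O) = 48/(-3) = 48*(-⅓) = -16)
385 - C(4, 35) = 385 - 1*(-16) = 385 + 16 = 401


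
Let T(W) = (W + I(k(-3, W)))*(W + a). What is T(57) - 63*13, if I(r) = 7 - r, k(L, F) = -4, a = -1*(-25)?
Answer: 4757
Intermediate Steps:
a = 25
T(W) = (11 + W)*(25 + W) (T(W) = (W + (7 - 1*(-4)))*(W + 25) = (W + (7 + 4))*(25 + W) = (W + 11)*(25 + W) = (11 + W)*(25 + W))
T(57) - 63*13 = (275 + 57² + 36*57) - 63*13 = (275 + 3249 + 2052) - 819 = 5576 - 819 = 4757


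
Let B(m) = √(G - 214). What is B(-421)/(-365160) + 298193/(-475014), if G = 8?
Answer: -298193/475014 - I*√206/365160 ≈ -0.62776 - 3.9305e-5*I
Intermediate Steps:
B(m) = I*√206 (B(m) = √(8 - 214) = √(-206) = I*√206)
B(-421)/(-365160) + 298193/(-475014) = (I*√206)/(-365160) + 298193/(-475014) = (I*√206)*(-1/365160) + 298193*(-1/475014) = -I*√206/365160 - 298193/475014 = -298193/475014 - I*√206/365160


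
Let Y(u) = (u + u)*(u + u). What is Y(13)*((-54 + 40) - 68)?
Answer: -55432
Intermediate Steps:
Y(u) = 4*u² (Y(u) = (2*u)*(2*u) = 4*u²)
Y(13)*((-54 + 40) - 68) = (4*13²)*((-54 + 40) - 68) = (4*169)*(-14 - 68) = 676*(-82) = -55432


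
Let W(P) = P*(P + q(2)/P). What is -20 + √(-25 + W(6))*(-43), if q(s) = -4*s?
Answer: -20 - 43*√3 ≈ -94.478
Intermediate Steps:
W(P) = P*(P - 8/P) (W(P) = P*(P + (-4*2)/P) = P*(P - 8/P))
-20 + √(-25 + W(6))*(-43) = -20 + √(-25 + (-8 + 6²))*(-43) = -20 + √(-25 + (-8 + 36))*(-43) = -20 + √(-25 + 28)*(-43) = -20 + √3*(-43) = -20 - 43*√3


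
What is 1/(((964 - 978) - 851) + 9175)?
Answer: 1/8310 ≈ 0.00012034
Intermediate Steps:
1/(((964 - 978) - 851) + 9175) = 1/((-14 - 851) + 9175) = 1/(-865 + 9175) = 1/8310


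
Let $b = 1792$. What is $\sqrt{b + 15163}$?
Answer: $\sqrt{16955} \approx 130.21$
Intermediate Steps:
$\sqrt{b + 15163} = \sqrt{1792 + 15163} = \sqrt{16955}$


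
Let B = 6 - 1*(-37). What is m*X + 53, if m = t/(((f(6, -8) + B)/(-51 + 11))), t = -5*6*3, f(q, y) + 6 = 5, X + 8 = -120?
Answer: -76429/7 ≈ -10918.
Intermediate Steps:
X = -128 (X = -8 - 120 = -128)
f(q, y) = -1 (f(q, y) = -6 + 5 = -1)
t = -90 (t = -30*3 = -90)
B = 43 (B = 6 + 37 = 43)
m = 600/7 (m = -90*(-51 + 11)/(-1 + 43) = -90/(42/(-40)) = -90/(42*(-1/40)) = -90/(-21/20) = -90*(-20/21) = 600/7 ≈ 85.714)
m*X + 53 = (600/7)*(-128) + 53 = -76800/7 + 53 = -76429/7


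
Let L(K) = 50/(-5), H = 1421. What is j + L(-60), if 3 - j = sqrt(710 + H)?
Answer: -7 - sqrt(2131) ≈ -53.163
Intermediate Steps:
L(K) = -10 (L(K) = 50*(-1/5) = -10)
j = 3 - sqrt(2131) (j = 3 - sqrt(710 + 1421) = 3 - sqrt(2131) ≈ -43.163)
j + L(-60) = (3 - sqrt(2131)) - 10 = -7 - sqrt(2131)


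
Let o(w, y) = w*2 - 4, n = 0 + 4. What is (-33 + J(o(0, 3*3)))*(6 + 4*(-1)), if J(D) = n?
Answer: -58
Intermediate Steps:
n = 4
o(w, y) = -4 + 2*w (o(w, y) = 2*w - 4 = -4 + 2*w)
J(D) = 4
(-33 + J(o(0, 3*3)))*(6 + 4*(-1)) = (-33 + 4)*(6 + 4*(-1)) = -29*(6 - 4) = -29*2 = -58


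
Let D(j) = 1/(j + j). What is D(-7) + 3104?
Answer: 43455/14 ≈ 3103.9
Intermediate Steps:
D(j) = 1/(2*j)
D(-7) + 3104 = (1/2)/(-7) + 3104 = (1/2)*(-1/7) + 3104 = -1/14 + 3104 = 43455/14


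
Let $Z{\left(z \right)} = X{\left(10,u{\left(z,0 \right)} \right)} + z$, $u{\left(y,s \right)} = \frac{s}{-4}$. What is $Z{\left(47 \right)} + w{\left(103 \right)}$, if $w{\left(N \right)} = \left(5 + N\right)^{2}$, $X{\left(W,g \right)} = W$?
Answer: $11721$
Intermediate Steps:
$u{\left(y,s \right)} = - \frac{s}{4}$ ($u{\left(y,s \right)} = s \left(- \frac{1}{4}\right) = - \frac{s}{4}$)
$Z{\left(z \right)} = 10 + z$
$Z{\left(47 \right)} + w{\left(103 \right)} = \left(10 + 47\right) + \left(5 + 103\right)^{2} = 57 + 108^{2} = 57 + 11664 = 11721$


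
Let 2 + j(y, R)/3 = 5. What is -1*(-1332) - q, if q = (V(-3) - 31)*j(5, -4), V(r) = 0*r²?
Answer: 1611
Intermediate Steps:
j(y, R) = 9 (j(y, R) = -6 + 3*5 = -6 + 15 = 9)
V(r) = 0
q = -279 (q = (0 - 31)*9 = -31*9 = -279)
-1*(-1332) - q = -1*(-1332) - 1*(-279) = 1332 + 279 = 1611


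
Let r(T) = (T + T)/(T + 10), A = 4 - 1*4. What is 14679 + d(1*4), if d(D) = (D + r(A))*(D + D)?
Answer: 14711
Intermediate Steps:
A = 0 (A = 4 - 4 = 0)
r(T) = 2*T/(10 + T) (r(T) = (2*T)/(10 + T) = 2*T/(10 + T))
d(D) = 2*D² (d(D) = (D + 2*0/(10 + 0))*(D + D) = (D + 2*0/10)*(2*D) = (D + 2*0*(⅒))*(2*D) = (D + 0)*(2*D) = D*(2*D) = 2*D²)
14679 + d(1*4) = 14679 + 2*(1*4)² = 14679 + 2*4² = 14679 + 2*16 = 14679 + 32 = 14711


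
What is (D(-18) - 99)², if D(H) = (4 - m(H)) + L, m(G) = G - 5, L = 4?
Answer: 4624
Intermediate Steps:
m(G) = -5 + G
D(H) = 13 - H (D(H) = (4 - (-5 + H)) + 4 = (4 + (5 - H)) + 4 = (9 - H) + 4 = 13 - H)
(D(-18) - 99)² = ((13 - 1*(-18)) - 99)² = ((13 + 18) - 99)² = (31 - 99)² = (-68)² = 4624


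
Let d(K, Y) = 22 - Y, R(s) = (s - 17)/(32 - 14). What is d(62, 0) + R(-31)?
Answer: 58/3 ≈ 19.333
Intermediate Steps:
R(s) = -17/18 + s/18 (R(s) = (-17 + s)/18 = (-17 + s)*(1/18) = -17/18 + s/18)
d(62, 0) + R(-31) = (22 - 1*0) + (-17/18 + (1/18)*(-31)) = (22 + 0) + (-17/18 - 31/18) = 22 - 8/3 = 58/3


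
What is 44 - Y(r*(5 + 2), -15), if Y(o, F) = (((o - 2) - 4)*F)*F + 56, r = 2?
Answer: -1812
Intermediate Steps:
Y(o, F) = 56 + F**2*(-6 + o) (Y(o, F) = (((-2 + o) - 4)*F)*F + 56 = ((-6 + o)*F)*F + 56 = (F*(-6 + o))*F + 56 = F**2*(-6 + o) + 56 = 56 + F**2*(-6 + o))
44 - Y(r*(5 + 2), -15) = 44 - (56 - 6*(-15)**2 + (2*(5 + 2))*(-15)**2) = 44 - (56 - 6*225 + (2*7)*225) = 44 - (56 - 1350 + 14*225) = 44 - (56 - 1350 + 3150) = 44 - 1*1856 = 44 - 1856 = -1812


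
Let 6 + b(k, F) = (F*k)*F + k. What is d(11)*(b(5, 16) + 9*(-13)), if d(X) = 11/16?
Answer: 6391/8 ≈ 798.88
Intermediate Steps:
d(X) = 11/16 (d(X) = 11*(1/16) = 11/16)
b(k, F) = -6 + k + k*F**2 (b(k, F) = -6 + ((F*k)*F + k) = -6 + (k*F**2 + k) = -6 + (k + k*F**2) = -6 + k + k*F**2)
d(11)*(b(5, 16) + 9*(-13)) = 11*((-6 + 5 + 5*16**2) + 9*(-13))/16 = 11*((-6 + 5 + 5*256) - 117)/16 = 11*((-6 + 5 + 1280) - 117)/16 = 11*(1279 - 117)/16 = (11/16)*1162 = 6391/8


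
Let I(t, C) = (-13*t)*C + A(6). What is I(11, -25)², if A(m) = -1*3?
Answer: 12759184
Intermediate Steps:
A(m) = -3
I(t, C) = -3 - 13*C*t (I(t, C) = (-13*t)*C - 3 = -13*C*t - 3 = -3 - 13*C*t)
I(11, -25)² = (-3 - 13*(-25)*11)² = (-3 + 3575)² = 3572² = 12759184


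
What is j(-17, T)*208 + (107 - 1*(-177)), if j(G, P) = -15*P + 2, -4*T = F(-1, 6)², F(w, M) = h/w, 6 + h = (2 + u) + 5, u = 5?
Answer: 28780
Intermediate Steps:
h = 6 (h = -6 + ((2 + 5) + 5) = -6 + (7 + 5) = -6 + 12 = 6)
F(w, M) = 6/w
T = -9 (T = -(6/(-1))²/4 = -(6*(-1))²/4 = -¼*(-6)² = -¼*36 = -9)
j(G, P) = 2 - 15*P
j(-17, T)*208 + (107 - 1*(-177)) = (2 - 15*(-9))*208 + (107 - 1*(-177)) = (2 + 135)*208 + (107 + 177) = 137*208 + 284 = 28496 + 284 = 28780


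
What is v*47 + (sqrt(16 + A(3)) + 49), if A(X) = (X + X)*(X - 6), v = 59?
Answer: 2822 + I*sqrt(2) ≈ 2822.0 + 1.4142*I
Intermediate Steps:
A(X) = 2*X*(-6 + X) (A(X) = (2*X)*(-6 + X) = 2*X*(-6 + X))
v*47 + (sqrt(16 + A(3)) + 49) = 59*47 + (sqrt(16 + 2*3*(-6 + 3)) + 49) = 2773 + (sqrt(16 + 2*3*(-3)) + 49) = 2773 + (sqrt(16 - 18) + 49) = 2773 + (sqrt(-2) + 49) = 2773 + (I*sqrt(2) + 49) = 2773 + (49 + I*sqrt(2)) = 2822 + I*sqrt(2)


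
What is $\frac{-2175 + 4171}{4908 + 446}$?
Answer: $\frac{998}{2677} \approx 0.37281$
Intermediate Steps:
$\frac{-2175 + 4171}{4908 + 446} = \frac{1996}{5354} = 1996 \cdot \frac{1}{5354} = \frac{998}{2677}$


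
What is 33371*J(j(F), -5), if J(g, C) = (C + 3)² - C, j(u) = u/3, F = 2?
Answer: 300339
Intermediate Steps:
j(u) = u/3 (j(u) = u*(⅓) = u/3)
J(g, C) = (3 + C)² - C
33371*J(j(F), -5) = 33371*((3 - 5)² - 1*(-5)) = 33371*((-2)² + 5) = 33371*(4 + 5) = 33371*9 = 300339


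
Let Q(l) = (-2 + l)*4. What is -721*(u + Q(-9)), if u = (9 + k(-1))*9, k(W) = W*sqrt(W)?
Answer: -26677 + 6489*I ≈ -26677.0 + 6489.0*I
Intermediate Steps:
k(W) = W**(3/2)
Q(l) = -8 + 4*l
u = 81 - 9*I (u = (9 + (-1)**(3/2))*9 = (9 - I)*9 = 81 - 9*I ≈ 81.0 - 9.0*I)
-721*(u + Q(-9)) = -721*((81 - 9*I) + (-8 + 4*(-9))) = -721*((81 - 9*I) + (-8 - 36)) = -721*((81 - 9*I) - 44) = -721*(37 - 9*I) = -26677 + 6489*I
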